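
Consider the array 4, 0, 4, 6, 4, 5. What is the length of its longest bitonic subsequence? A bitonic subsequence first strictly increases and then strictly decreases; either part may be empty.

Let inc[i] be the LIS ending at i and dec[i] the longest strictly decreasing subsequence starting at i. inc = [1, 1, 2, 3, 2, 3], dec = [2, 1, 1, 2, 1, 1].
max_i inc[i]+dec[i]−1 = 4, with one witness 0, 4, 6, 5.

4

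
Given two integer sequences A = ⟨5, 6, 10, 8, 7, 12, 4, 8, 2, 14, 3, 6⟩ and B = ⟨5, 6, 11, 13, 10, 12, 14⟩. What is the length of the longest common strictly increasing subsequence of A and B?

5

For each value that appears in both, track the longest common increasing run ending there.
The best achievable length is 5; one witness is 5, 6, 10, 12, 14 (A-positions 1,2,3,6,10, B-positions 1,2,5,6,7).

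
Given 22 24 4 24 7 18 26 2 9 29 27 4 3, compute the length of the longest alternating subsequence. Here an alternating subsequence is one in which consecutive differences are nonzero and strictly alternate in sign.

9

A longest alternating subsequence is 22, 24, 4, 24, 7, 18, 2, 29, 27 (positions 1,2,3,4,5,6,8,10,11); its 8 consecutive differences strictly alternate in sign, and length 9 is optimal.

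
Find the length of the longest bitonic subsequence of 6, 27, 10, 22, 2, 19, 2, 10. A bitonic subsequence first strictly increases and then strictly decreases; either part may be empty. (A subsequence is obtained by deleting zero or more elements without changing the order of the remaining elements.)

One longest bitonic subsequence is 6, 27, 22, 19, 10 (positions 1,2,4,6,8): it rises to 27 then falls. Length 5 is optimal.

5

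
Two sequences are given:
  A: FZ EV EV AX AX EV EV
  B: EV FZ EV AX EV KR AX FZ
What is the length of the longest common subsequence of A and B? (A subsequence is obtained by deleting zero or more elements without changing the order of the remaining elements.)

4

A longest common subsequence is FZ, EV, EV, AX (length 4); the LCS DP confirms no longer common subsequence exists.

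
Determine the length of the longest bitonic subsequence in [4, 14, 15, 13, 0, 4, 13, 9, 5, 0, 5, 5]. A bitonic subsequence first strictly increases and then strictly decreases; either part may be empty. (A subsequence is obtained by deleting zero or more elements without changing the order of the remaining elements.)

7

Let inc[i] be the LIS ending at i and dec[i] the longest strictly decreasing subsequence starting at i. inc = [1, 2, 3, 2, 1, 2, 3, 3, 3, 1, 3, 3], dec = [2, 5, 5, 4, 1, 2, 4, 3, 2, 1, 1, 1].
max_i inc[i]+dec[i]−1 = 7, with one witness 4, 14, 15, 13, 9, 5, 0.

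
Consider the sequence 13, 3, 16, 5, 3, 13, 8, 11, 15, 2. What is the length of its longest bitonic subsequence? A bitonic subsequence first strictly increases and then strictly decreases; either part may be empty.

One longest bitonic subsequence is 3, 5, 8, 11, 15, 2 (positions 2,4,7,8,9,10): it rises to 15 then falls. Length 6 is optimal.

6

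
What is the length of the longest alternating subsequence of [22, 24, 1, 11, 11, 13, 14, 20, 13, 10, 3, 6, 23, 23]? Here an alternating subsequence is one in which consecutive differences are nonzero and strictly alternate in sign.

Track the best alternating length ending on an up-step vs a down-step at each position: up/down = 1/1, 2/1, 1/3, 4/3, 4/3, 4/3, 4/3, 4/3, 4/5, 4/5, 4/5, 6/5, 6/3, 6/3.
The maximum over both is 6; one such subsequence is 22, 24, 1, 11, 3, 6.

6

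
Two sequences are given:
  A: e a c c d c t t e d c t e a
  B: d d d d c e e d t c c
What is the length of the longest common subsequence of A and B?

Backtracking the LCS table gives one alignment: d (A5,B4) → c (A6,B5) → e (A9,B7) → d (A10,B8) → c (A11,B11).
So the longest common subsequence has length 5.

5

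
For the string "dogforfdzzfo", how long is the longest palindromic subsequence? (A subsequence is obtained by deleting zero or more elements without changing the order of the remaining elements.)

One longest palindromic subsequence is ofzzfo (positions 2,4,9,10,11,12); it reads the same forward and backward, and the interval DP gives dp[1][12] = 6.

6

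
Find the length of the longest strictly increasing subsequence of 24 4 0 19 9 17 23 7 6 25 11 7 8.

Scanning left to right, the best length ending at each element is: 24→1, 4→1, 0→1, 19→2, 9→2, 17→3, 23→4, 7→2, 6→2, 25→5, 11→3, 7→3, 8→4.
So the longest increasing subsequence has length 5, e.g. 4, 9, 17, 23, 25.

5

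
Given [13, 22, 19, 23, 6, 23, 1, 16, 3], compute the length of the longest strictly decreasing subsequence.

One longest decreasing subsequence is 22, 19, 6, 1 (positions 2,3,5,7), of length 4; no longer one exists.

4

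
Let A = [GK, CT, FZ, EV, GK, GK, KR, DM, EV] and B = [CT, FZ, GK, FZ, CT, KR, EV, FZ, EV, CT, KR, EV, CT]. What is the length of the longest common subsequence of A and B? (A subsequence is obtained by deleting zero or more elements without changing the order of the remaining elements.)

Backtracking the LCS table gives one alignment: GK (A1,B3) → CT (A2,B5) → FZ (A3,B8) → EV (A4,B9) → KR (A7,B11) → EV (A9,B12).
So the longest common subsequence has length 6.

6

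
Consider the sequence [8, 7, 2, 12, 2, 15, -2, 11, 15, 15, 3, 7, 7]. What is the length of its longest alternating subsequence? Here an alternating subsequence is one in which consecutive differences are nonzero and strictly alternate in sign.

Track the best alternating length ending on an up-step vs a down-step at each position: up/down = 1/1, 1/2, 1/2, 3/1, 1/4, 5/1, 1/6, 7/6, 7/1, 7/1, 7/8, 9/8, 9/8.
The maximum over both is 9; one such subsequence is 8, 7, 12, 2, 15, -2, 11, 3, 7.

9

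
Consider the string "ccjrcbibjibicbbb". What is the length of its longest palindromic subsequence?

One longest palindromic subsequence is bbbcbbb (positions 6,8,11,13,14,15,16); it reads the same forward and backward, and the interval DP gives dp[1][16] = 7.

7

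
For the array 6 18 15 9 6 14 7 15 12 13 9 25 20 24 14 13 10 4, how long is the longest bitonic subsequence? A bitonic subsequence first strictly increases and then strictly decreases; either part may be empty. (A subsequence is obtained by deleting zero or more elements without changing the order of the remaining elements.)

10

One longest bitonic subsequence is 6, 9, 14, 15, 25, 24, 14, 13, 10, 4 (positions 1,4,6,8,12,14,15,16,17,18): it rises to 25 then falls. Length 10 is optimal.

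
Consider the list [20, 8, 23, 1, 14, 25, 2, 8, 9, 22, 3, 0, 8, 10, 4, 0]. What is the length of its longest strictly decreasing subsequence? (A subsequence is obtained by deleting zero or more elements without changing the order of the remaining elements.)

Scanning left to right, the best length ending at each element is: 20→1, 8→2, 23→1, 1→3, 14→2, 25→1, 2→3, 8→3, 9→3, 22→2, 3→4, 0→5, 8→4, 10→3, 4→5, 0→6.
So the longest decreasing subsequence has length 6, e.g. 20, 14, 9, 8, 4, 0.

6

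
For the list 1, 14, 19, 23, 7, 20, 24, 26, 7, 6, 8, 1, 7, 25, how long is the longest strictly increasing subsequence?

6

One longest increasing subsequence is 1, 14, 19, 23, 24, 26 (positions 1,2,3,4,7,8), of length 6; no longer one exists.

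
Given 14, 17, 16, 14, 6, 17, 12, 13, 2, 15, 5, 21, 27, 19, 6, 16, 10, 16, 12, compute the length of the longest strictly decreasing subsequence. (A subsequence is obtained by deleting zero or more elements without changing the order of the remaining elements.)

5

Let dp[i] be the longest decreasing subsequence ending at position i. Then dp = [1, 1, 2, 3, 4, 1, 4, 4, 5, 3, 5, 1, 1, 2, 5, 3, 5, 3, 5].
The maximum is 5; one witness is 17, 16, 14, 6, 2 at positions 2,3,4,5,9.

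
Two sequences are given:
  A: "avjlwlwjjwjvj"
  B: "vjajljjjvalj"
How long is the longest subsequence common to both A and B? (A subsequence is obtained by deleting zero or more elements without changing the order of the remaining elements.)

8

A longest common subsequence is ajljjjvj (length 8); the LCS DP confirms no longer common subsequence exists.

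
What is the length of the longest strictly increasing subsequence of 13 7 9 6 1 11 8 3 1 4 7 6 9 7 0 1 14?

Let dp[i] be the longest increasing subsequence ending at position i. Then dp = [1, 1, 2, 1, 1, 3, 2, 2, 1, 3, 4, 4, 5, 5, 1, 2, 6].
The maximum is 6; one witness is 1, 3, 4, 7, 9, 14 at positions 5,8,10,11,13,17.

6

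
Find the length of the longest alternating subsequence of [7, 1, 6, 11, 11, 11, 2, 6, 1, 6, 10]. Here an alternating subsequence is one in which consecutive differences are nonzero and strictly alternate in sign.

7

Track the best alternating length ending on an up-step vs a down-step at each position: up/down = 1/1, 1/2, 3/2, 3/1, 3/1, 3/1, 3/4, 5/4, 1/6, 7/4, 7/4.
The maximum over both is 7; one such subsequence is 7, 1, 6, 2, 6, 1, 6.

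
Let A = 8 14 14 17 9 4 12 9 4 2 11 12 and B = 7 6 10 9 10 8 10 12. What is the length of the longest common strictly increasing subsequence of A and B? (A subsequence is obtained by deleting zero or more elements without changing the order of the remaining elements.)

For each value that appears in both, track the longest common increasing run ending there.
The best achievable length is 2; one witness is 9, 12 (A-positions 5,7, B-positions 4,8).

2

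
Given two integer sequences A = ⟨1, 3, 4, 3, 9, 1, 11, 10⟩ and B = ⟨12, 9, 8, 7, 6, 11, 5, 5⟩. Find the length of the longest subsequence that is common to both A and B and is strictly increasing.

2

For each value that appears in both, track the longest common increasing run ending there.
The best achievable length is 2; one witness is 9, 11 (A-positions 5,7, B-positions 2,6).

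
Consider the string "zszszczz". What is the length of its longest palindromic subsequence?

One longest palindromic subsequence is zzczz (positions 1,3,6,7,8); it reads the same forward and backward, and the interval DP gives dp[1][8] = 5.

5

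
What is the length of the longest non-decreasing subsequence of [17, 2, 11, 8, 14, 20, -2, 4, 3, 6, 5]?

One longest non-decreasing subsequence is 2, 11, 14, 20 (positions 2,3,5,6), of length 4; no longer one exists.

4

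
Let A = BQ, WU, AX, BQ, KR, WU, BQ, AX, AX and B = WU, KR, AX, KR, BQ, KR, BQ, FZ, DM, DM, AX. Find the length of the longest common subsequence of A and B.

6

A longest common subsequence is WU, AX, BQ, KR, BQ, AX (length 6); the LCS DP confirms no longer common subsequence exists.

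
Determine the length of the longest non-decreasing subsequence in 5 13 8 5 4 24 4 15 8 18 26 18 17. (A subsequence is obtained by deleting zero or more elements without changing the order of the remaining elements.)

5

One longest non-decreasing subsequence is 5, 13, 15, 18, 26 (positions 1,2,8,10,11), of length 5; no longer one exists.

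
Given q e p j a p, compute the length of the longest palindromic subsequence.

3

Using dp[i][j] = 2 + dp[i+1][j−1] if the ends match, else max(dp[i+1][j], dp[i][j−1]):
dp[1][6] = 3. A witness is pap at positions 3,5,6.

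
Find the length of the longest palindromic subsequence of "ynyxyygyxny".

9

One longest palindromic subsequence is ynxygyxny (positions 1,2,4,5,7,8,9,10,11); it reads the same forward and backward, and the interval DP gives dp[1][11] = 9.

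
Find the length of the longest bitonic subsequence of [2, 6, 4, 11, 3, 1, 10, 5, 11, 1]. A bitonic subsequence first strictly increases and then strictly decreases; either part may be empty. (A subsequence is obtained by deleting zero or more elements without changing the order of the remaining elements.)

Let inc[i] be the LIS ending at i and dec[i] the longest strictly decreasing subsequence starting at i. inc = [1, 2, 2, 3, 2, 1, 3, 3, 4, 1], dec = [2, 4, 3, 4, 2, 1, 3, 2, 2, 1].
max_i inc[i]+dec[i]−1 = 6, with one witness 2, 6, 11, 10, 5, 1.

6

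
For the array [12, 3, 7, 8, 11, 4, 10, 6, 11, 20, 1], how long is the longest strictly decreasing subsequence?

5

Let dp[i] be the longest decreasing subsequence ending at position i. Then dp = [1, 2, 2, 2, 2, 3, 3, 4, 2, 1, 5].
The maximum is 5; one witness is 12, 11, 10, 6, 1 at positions 1,5,7,8,11.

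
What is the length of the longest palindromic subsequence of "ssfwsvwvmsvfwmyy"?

7

Using dp[i][j] = 2 + dp[i+1][j−1] if the ends match, else max(dp[i+1][j], dp[i][j−1]):
dp[1][16] = 7. A witness is wsvwvsw at positions 4,5,6,7,8,10,13.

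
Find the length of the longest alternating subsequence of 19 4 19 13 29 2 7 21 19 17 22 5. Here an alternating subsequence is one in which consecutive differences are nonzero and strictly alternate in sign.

10

Track the best alternating length ending on an up-step vs a down-step at each position: up/down = 1/1, 1/2, 3/1, 3/4, 5/1, 1/6, 7/6, 7/6, 7/8, 7/8, 9/6, 7/10.
The maximum over both is 10; one such subsequence is 19, 4, 19, 13, 29, 2, 21, 19, 22, 5.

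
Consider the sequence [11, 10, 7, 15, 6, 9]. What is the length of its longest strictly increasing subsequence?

Scanning left to right, the best length ending at each element is: 11→1, 10→1, 7→1, 15→2, 6→1, 9→2.
So the longest increasing subsequence has length 2, e.g. 11, 15.

2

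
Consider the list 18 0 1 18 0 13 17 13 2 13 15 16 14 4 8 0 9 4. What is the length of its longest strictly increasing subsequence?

6

Scanning left to right, the best length ending at each element is: 18→1, 0→1, 1→2, 18→3, 0→1, 13→3, 17→4, 13→3, 2→3, 13→4, 15→5, 16→6, 14→5, 4→4, 8→5, 0→1, 9→6, 4→4.
So the longest increasing subsequence has length 6, e.g. 0, 1, 2, 13, 15, 16.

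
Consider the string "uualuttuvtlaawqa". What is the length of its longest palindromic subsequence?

One longest palindromic subsequence is aluttula (positions 3,4,5,6,7,8,11,16); it reads the same forward and backward, and the interval DP gives dp[1][16] = 8.

8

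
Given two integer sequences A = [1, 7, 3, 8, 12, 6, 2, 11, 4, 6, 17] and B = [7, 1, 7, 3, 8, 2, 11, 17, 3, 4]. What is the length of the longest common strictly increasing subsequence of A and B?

For each value that appears in both, track the longest common increasing run ending there.
The best achievable length is 5; one witness is 1, 7, 8, 11, 17 (A-positions 1,2,4,8,11, B-positions 2,3,5,7,8).

5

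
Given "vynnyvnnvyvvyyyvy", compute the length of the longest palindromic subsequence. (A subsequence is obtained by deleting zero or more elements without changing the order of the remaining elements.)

Using dp[i][j] = 2 + dp[i+1][j−1] if the ends match, else max(dp[i+1][j], dp[i][j−1]):
dp[1][17] = 11. A witness is vyyvvyvvyyv at positions 1,2,5,6,9,10,11,12,14,15,16.

11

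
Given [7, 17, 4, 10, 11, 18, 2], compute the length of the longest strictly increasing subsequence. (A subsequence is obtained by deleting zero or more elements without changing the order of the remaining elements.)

4

One longest increasing subsequence is 7, 10, 11, 18 (positions 1,4,5,6), of length 4; no longer one exists.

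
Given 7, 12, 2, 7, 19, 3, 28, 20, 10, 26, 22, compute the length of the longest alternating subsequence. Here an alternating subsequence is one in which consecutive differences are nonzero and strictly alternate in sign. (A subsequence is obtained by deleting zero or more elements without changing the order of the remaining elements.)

Track the best alternating length ending on an up-step vs a down-step at each position: up/down = 1/1, 2/1, 1/3, 4/3, 4/1, 4/5, 6/1, 6/7, 6/7, 8/7, 8/9.
The maximum over both is 9; one such subsequence is 7, 12, 2, 7, 3, 28, 20, 26, 22.

9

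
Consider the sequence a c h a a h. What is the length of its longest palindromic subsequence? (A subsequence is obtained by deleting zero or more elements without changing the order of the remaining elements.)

4

One longest palindromic subsequence is haah (positions 3,4,5,6); it reads the same forward and backward, and the interval DP gives dp[1][6] = 4.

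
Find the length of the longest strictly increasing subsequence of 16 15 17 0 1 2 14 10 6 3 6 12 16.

7

Let dp[i] be the longest increasing subsequence ending at position i. Then dp = [1, 1, 2, 1, 2, 3, 4, 4, 4, 4, 5, 6, 7].
The maximum is 7; one witness is 0, 1, 2, 3, 6, 12, 16 at positions 4,5,6,10,11,12,13.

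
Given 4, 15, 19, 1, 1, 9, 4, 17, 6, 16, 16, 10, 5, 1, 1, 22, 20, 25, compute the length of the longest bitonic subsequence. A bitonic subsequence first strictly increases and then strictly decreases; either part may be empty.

8

Let inc[i] be the LIS ending at i and dec[i] the longest strictly decreasing subsequence starting at i. inc = [1, 2, 3, 1, 1, 2, 2, 3, 3, 4, 4, 4, 3, 1, 1, 5, 5, 6], dec = [2, 5, 6, 1, 1, 4, 2, 5, 3, 4, 4, 3, 2, 1, 1, 2, 1, 1].
max_i inc[i]+dec[i]−1 = 8, with one witness 4, 15, 19, 17, 16, 10, 5, 1.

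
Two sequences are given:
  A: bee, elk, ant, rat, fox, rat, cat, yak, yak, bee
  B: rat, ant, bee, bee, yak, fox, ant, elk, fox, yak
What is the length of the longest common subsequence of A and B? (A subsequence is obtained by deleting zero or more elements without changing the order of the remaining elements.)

4

Backtracking the LCS table gives one alignment: bee (A1,B4) → elk (A2,B8) → fox (A5,B9) → yak (A9,B10).
So the longest common subsequence has length 4.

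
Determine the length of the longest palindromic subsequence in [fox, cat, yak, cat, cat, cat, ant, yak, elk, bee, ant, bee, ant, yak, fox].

One longest palindromic subsequence is fox yak ant bee ant bee ant yak fox (positions 1,3,7,10,11,12,13,14,15); it reads the same forward and backward, and the interval DP gives dp[1][15] = 9.

9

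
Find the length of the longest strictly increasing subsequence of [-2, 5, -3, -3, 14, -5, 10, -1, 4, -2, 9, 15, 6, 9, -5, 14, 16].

7

Let dp[i] be the longest increasing subsequence ending at position i. Then dp = [1, 2, 1, 1, 3, 1, 3, 2, 3, 2, 4, 5, 4, 5, 1, 6, 7].
The maximum is 7; one witness is -2, -1, 4, 6, 9, 14, 16 at positions 1,8,9,13,14,16,17.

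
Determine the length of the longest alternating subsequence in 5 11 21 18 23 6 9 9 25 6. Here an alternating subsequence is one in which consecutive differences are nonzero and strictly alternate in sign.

7

Track the best alternating length ending on an up-step vs a down-step at each position: up/down = 1/1, 2/1, 2/1, 2/3, 4/1, 2/5, 6/5, 6/5, 6/1, 2/7.
The maximum over both is 7; one such subsequence is 5, 21, 18, 23, 6, 9, 6.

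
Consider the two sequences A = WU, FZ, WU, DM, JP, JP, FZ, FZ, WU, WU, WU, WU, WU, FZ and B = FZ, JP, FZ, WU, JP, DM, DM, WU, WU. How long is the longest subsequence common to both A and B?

Backtracking the LCS table gives one alignment: FZ (A2,B1) → JP (A6,B2) → FZ (A8,B3) → WU (A9,B4) → WU (A12,B8) → WU (A13,B9).
So the longest common subsequence has length 6.

6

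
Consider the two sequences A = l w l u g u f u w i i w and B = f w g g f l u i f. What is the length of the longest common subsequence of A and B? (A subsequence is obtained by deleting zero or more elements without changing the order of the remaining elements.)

Backtracking the LCS table gives one alignment: w (A2,B2) → g (A5,B4) → f (A7,B5) → u (A8,B7) → i (A10,B8).
So the longest common subsequence has length 5.

5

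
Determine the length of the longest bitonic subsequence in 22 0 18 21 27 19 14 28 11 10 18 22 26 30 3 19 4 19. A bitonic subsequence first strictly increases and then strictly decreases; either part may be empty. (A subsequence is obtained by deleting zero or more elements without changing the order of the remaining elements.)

Let inc[i] be the LIS ending at i and dec[i] the longest strictly decreasing subsequence starting at i. inc = [1, 1, 2, 3, 4, 3, 2, 5, 2, 2, 3, 4, 5, 6, 2, 4, 3, 4], dec = [7, 1, 5, 6, 6, 5, 4, 4, 3, 2, 2, 3, 3, 3, 1, 2, 1, 1].
max_i inc[i]+dec[i]−1 = 9, with one witness 0, 18, 21, 27, 19, 14, 11, 10, 4.

9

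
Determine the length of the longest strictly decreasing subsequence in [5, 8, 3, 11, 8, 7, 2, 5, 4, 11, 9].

5

One longest decreasing subsequence is 11, 8, 7, 5, 4 (positions 4,5,6,8,9), of length 5; no longer one exists.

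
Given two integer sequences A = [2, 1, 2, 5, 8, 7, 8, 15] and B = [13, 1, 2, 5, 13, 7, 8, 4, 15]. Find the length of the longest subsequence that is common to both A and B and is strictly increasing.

6

For each value that appears in both, track the longest common increasing run ending there.
The best achievable length is 6; one witness is 1, 2, 5, 7, 8, 15 (A-positions 2,3,4,6,7,8, B-positions 2,3,4,6,7,9).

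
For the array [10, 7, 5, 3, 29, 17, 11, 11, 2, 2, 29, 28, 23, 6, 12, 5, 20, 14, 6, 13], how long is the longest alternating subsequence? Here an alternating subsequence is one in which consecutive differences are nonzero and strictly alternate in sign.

A longest alternating subsequence is 10, 7, 29, 17, 29, 6, 12, 5, 20, 6, 13 (positions 1,2,5,6,11,14,15,16,17,19,20); its 10 consecutive differences strictly alternate in sign, and length 11 is optimal.

11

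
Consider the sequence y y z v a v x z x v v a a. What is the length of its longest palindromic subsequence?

7

One longest palindromic subsequence is avxzxva (positions 5,6,7,8,9,11,13); it reads the same forward and backward, and the interval DP gives dp[1][13] = 7.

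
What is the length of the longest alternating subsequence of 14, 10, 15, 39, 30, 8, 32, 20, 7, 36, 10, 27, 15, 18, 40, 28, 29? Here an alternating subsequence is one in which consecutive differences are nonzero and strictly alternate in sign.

A longest alternating subsequence is 14, 10, 39, 30, 32, 20, 36, 10, 27, 15, 40, 28, 29 (positions 1,2,4,5,7,8,10,11,12,13,15,16,17); its 12 consecutive differences strictly alternate in sign, and length 13 is optimal.

13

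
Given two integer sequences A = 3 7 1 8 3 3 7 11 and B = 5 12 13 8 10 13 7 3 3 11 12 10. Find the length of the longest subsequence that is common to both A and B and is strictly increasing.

2

For each value that appears in both, track the longest common increasing run ending there.
The best achievable length is 2; one witness is 8, 11 (A-positions 4,8, B-positions 4,10).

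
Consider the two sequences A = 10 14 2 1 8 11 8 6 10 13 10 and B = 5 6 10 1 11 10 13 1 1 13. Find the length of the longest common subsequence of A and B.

Backtracking the LCS table gives one alignment: 10 (A1,B3) → 1 (A4,B4) → 11 (A6,B5) → 10 (A9,B6) → 13 (A10,B10).
So the longest common subsequence has length 5.

5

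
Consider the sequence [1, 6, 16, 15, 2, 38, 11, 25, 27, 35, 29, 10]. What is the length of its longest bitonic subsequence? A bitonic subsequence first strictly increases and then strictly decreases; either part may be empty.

8

Let inc[i] be the LIS ending at i and dec[i] the longest strictly decreasing subsequence starting at i. inc = [1, 2, 3, 3, 2, 4, 3, 4, 5, 6, 6, 3], dec = [1, 2, 4, 3, 1, 4, 2, 2, 2, 3, 2, 1].
max_i inc[i]+dec[i]−1 = 8, with one witness 1, 6, 16, 25, 27, 35, 29, 10.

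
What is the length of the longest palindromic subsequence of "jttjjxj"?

Using dp[i][j] = 2 + dp[i+1][j−1] if the ends match, else max(dp[i+1][j], dp[i][j−1]):
dp[1][7] = 4. A witness is jjjj at positions 1,4,5,7.

4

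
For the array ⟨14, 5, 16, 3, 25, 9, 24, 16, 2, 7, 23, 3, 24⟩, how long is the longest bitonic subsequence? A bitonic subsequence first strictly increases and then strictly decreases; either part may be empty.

Let inc[i] be the LIS ending at i and dec[i] the longest strictly decreasing subsequence starting at i. inc = [1, 1, 2, 1, 3, 2, 3, 3, 1, 2, 4, 2, 5], dec = [4, 3, 4, 2, 5, 3, 4, 3, 1, 2, 2, 1, 1].
max_i inc[i]+dec[i]−1 = 7, with one witness 14, 16, 25, 24, 16, 7, 3.

7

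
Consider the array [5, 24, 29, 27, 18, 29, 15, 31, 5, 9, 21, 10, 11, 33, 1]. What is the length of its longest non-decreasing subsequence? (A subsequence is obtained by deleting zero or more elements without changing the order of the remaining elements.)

6

One longest non-decreasing subsequence is 5, 24, 29, 29, 31, 33 (positions 1,2,3,6,8,14), of length 6; no longer one exists.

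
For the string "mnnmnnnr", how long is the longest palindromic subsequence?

5

One longest palindromic subsequence is nnnnn (positions 2,3,5,6,7); it reads the same forward and backward, and the interval DP gives dp[1][8] = 5.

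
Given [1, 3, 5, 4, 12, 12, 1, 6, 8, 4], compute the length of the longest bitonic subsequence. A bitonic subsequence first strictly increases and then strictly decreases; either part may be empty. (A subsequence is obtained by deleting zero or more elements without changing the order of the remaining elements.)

Let inc[i] be the LIS ending at i and dec[i] the longest strictly decreasing subsequence starting at i. inc = [1, 2, 3, 3, 4, 4, 1, 4, 5, 3], dec = [1, 2, 3, 2, 3, 3, 1, 2, 2, 1].
max_i inc[i]+dec[i]−1 = 6, with one witness 1, 3, 5, 12, 8, 4.

6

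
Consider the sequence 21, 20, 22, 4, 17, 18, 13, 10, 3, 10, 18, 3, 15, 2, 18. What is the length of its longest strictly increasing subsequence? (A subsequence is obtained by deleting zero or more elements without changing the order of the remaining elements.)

4

Let dp[i] be the longest increasing subsequence ending at position i. Then dp = [1, 1, 2, 1, 2, 3, 2, 2, 1, 2, 3, 1, 3, 1, 4].
The maximum is 4; one witness is 4, 13, 15, 18 at positions 4,7,13,15.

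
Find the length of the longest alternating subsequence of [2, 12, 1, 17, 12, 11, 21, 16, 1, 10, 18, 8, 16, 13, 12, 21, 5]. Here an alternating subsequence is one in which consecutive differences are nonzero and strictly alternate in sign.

13

Track the best alternating length ending on an up-step vs a down-step at each position: up/down = 1/1, 2/1, 1/3, 4/1, 4/5, 4/5, 6/1, 6/7, 1/7, 8/7, 8/7, 8/9, 10/9, 10/11, 10/11, 12/1, 8/13.
The maximum over both is 13; one such subsequence is 2, 12, 1, 17, 12, 21, 1, 10, 8, 16, 13, 21, 5.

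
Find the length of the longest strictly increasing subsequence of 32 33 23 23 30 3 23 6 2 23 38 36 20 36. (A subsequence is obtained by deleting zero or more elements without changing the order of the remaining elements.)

4

Let dp[i] be the longest increasing subsequence ending at position i. Then dp = [1, 2, 1, 1, 2, 1, 2, 2, 1, 3, 4, 4, 3, 4].
The maximum is 4; one witness is 3, 6, 23, 38 at positions 6,8,10,11.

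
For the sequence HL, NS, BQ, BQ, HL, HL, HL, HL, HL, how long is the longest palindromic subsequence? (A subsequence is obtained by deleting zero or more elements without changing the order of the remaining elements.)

6

Using dp[i][j] = 2 + dp[i+1][j−1] if the ends match, else max(dp[i+1][j], dp[i][j−1]):
dp[1][9] = 6. A witness is HL HL HL HL HL HL at positions 1,5,6,7,8,9.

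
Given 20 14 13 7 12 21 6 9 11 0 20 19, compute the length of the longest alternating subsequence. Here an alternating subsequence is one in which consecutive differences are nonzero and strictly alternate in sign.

8

Track the best alternating length ending on an up-step vs a down-step at each position: up/down = 1/1, 1/2, 1/2, 1/2, 3/2, 3/1, 1/4, 5/4, 5/4, 1/6, 7/4, 7/8.
The maximum over both is 8; one such subsequence is 20, 7, 12, 6, 9, 0, 20, 19.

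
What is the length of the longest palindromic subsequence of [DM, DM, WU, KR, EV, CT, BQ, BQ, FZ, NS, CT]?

One longest palindromic subsequence is CT BQ BQ CT (positions 6,7,8,11); it reads the same forward and backward, and the interval DP gives dp[1][11] = 4.

4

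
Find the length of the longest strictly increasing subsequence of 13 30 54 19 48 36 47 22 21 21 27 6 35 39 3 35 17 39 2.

Scanning left to right, the best length ending at each element is: 13→1, 30→2, 54→3, 19→2, 48→3, 36→3, 47→4, 22→3, 21→3, 21→3, 27→4, 6→1, 35→5, 39→6, 3→1, 35→5, 17→2, 39→6, 2→1.
So the longest increasing subsequence has length 6, e.g. 13, 19, 22, 27, 35, 39.

6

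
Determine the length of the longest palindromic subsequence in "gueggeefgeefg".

8

One longest palindromic subsequence is gegeegeg (positions 1,3,5,6,7,9,11,13); it reads the same forward and backward, and the interval DP gives dp[1][13] = 8.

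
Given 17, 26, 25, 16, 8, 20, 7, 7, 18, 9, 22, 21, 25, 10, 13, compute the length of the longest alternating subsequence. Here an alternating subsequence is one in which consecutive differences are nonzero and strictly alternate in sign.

12

Track the best alternating length ending on an up-step vs a down-step at each position: up/down = 1/1, 2/1, 2/3, 1/3, 1/3, 4/3, 1/5, 1/5, 6/5, 6/7, 8/3, 8/9, 10/3, 8/11, 12/11.
The maximum over both is 12; one such subsequence is 17, 26, 16, 20, 7, 18, 9, 22, 21, 25, 10, 13.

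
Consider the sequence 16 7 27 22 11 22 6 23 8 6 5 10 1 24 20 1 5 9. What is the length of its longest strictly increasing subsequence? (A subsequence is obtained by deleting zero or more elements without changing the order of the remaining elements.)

Let dp[i] be the longest increasing subsequence ending at position i. Then dp = [1, 1, 2, 2, 2, 3, 1, 4, 2, 1, 1, 3, 1, 5, 4, 1, 2, 3].
The maximum is 5; one witness is 7, 11, 22, 23, 24 at positions 2,5,6,8,14.

5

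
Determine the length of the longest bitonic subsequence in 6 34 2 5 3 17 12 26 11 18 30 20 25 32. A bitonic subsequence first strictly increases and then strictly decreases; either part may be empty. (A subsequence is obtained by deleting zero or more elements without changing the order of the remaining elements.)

One longest bitonic subsequence is 2, 5, 17, 18, 20, 25, 32 (positions 3,4,6,10,12,13,14): it rises to 32 then falls. Length 7 is optimal.

7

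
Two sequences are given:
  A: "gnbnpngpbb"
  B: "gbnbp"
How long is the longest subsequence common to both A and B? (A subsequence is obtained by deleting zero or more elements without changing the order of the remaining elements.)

4

Backtracking the LCS table gives one alignment: g (A1,B1) → n (A2,B3) → b (A3,B4) → p (A8,B5).
So the longest common subsequence has length 4.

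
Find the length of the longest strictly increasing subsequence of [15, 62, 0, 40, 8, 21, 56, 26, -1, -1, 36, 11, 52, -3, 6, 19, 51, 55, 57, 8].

Scanning left to right, the best length ending at each element is: 15→1, 62→2, 0→1, 40→2, 8→2, 21→3, 56→4, 26→4, -1→1, -1→1, 36→5, 11→3, 52→6, -3→1, 6→2, 19→4, 51→6, 55→7, 57→8, 8→3.
So the longest increasing subsequence has length 8, e.g. 0, 8, 21, 26, 36, 52, 55, 57.

8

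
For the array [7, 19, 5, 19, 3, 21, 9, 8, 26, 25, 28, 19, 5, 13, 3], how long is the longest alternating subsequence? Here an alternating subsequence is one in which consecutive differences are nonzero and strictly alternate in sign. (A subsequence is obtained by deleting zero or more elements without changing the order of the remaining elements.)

13

Track the best alternating length ending on an up-step vs a down-step at each position: up/down = 1/1, 2/1, 1/3, 4/1, 1/5, 6/1, 6/7, 6/7, 8/1, 8/9, 10/1, 8/11, 6/11, 12/11, 1/13.
The maximum over both is 13; one such subsequence is 7, 19, 5, 19, 3, 21, 9, 26, 25, 28, 5, 13, 3.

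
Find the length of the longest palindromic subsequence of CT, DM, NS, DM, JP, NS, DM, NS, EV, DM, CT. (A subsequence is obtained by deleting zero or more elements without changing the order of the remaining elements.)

Using dp[i][j] = 2 + dp[i+1][j−1] if the ends match, else max(dp[i+1][j], dp[i][j−1]):
dp[1][11] = 9. A witness is CT DM NS DM NS DM NS DM CT at positions 1,2,3,4,6,7,8,10,11.

9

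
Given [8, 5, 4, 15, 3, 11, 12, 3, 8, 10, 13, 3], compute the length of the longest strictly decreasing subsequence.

4

Let dp[i] be the longest decreasing subsequence ending at position i. Then dp = [1, 2, 3, 1, 4, 2, 2, 4, 3, 3, 2, 4].
The maximum is 4; one witness is 8, 5, 4, 3 at positions 1,2,3,5.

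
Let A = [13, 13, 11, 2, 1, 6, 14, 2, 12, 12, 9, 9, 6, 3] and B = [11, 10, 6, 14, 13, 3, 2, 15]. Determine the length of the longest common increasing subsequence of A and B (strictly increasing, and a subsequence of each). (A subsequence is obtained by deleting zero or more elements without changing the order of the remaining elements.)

2

A longest common strictly increasing subsequence is 11, 14 (length 2); it appears in order in both A and B, and no longer such subsequence exists.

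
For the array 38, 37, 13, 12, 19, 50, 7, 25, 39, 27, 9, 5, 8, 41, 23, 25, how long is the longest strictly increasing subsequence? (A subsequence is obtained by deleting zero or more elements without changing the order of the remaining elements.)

5

Scanning left to right, the best length ending at each element is: 38→1, 37→1, 13→1, 12→1, 19→2, 50→3, 7→1, 25→3, 39→4, 27→4, 9→2, 5→1, 8→2, 41→5, 23→3, 25→4.
So the longest increasing subsequence has length 5, e.g. 13, 19, 25, 39, 41.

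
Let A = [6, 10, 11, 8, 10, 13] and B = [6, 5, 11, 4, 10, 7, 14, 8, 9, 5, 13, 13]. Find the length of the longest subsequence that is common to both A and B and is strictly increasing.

3

For each value that appears in both, track the longest common increasing run ending there.
The best achievable length is 3; one witness is 6, 11, 13 (A-positions 1,3,6, B-positions 1,3,11).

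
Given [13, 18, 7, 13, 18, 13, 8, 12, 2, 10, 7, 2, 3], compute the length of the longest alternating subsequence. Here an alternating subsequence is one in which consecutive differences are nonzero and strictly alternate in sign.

10

Track the best alternating length ending on an up-step vs a down-step at each position: up/down = 1/1, 2/1, 1/3, 4/3, 4/1, 4/5, 4/5, 6/5, 1/7, 8/7, 8/9, 1/9, 10/9.
The maximum over both is 10; one such subsequence is 13, 18, 7, 13, 8, 12, 2, 10, 2, 3.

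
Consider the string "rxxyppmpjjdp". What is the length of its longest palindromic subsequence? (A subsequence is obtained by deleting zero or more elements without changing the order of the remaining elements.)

5

One longest palindromic subsequence is ppmpp (positions 5,6,7,8,12); it reads the same forward and backward, and the interval DP gives dp[1][12] = 5.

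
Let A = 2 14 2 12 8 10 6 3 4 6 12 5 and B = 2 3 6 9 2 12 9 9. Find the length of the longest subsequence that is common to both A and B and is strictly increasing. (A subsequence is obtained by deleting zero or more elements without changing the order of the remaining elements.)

4

For each value that appears in both, track the longest common increasing run ending there.
The best achievable length is 4; one witness is 2, 3, 6, 12 (A-positions 1,8,10,11, B-positions 1,2,3,6).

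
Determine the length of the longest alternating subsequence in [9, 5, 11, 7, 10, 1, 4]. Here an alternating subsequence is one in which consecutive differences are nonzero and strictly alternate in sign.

7

Track the best alternating length ending on an up-step vs a down-step at each position: up/down = 1/1, 1/2, 3/1, 3/4, 5/4, 1/6, 7/6.
The maximum over both is 7; one such subsequence is 9, 5, 11, 7, 10, 1, 4.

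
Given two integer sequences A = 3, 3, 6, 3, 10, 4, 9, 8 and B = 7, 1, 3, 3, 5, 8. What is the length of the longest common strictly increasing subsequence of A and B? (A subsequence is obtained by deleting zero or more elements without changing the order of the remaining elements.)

2

For each value that appears in both, track the longest common increasing run ending there.
The best achievable length is 2; one witness is 3, 8 (A-positions 1,8, B-positions 3,6).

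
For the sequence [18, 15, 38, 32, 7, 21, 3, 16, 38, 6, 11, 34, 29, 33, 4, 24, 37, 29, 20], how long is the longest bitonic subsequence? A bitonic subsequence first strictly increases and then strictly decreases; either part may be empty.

One longest bitonic subsequence is 3, 6, 11, 29, 33, 37, 29, 20 (positions 7,10,11,13,14,17,18,19): it rises to 37 then falls. Length 8 is optimal.

8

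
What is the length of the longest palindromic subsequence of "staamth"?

One longest palindromic subsequence is taat (positions 2,3,4,6); it reads the same forward and backward, and the interval DP gives dp[1][7] = 4.

4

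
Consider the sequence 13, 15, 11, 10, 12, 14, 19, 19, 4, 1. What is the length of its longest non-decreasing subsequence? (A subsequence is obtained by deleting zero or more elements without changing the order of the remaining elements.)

5

Scanning left to right, the best length ending at each element is: 13→1, 15→2, 11→1, 10→1, 12→2, 14→3, 19→4, 19→5, 4→1, 1→1.
So the longest non-decreasing subsequence has length 5, e.g. 11, 12, 14, 19, 19.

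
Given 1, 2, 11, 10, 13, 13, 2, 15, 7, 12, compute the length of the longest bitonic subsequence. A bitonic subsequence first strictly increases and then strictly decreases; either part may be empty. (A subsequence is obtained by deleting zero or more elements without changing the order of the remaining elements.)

One longest bitonic subsequence is 1, 2, 11, 13, 15, 12 (positions 1,2,3,5,8,10): it rises to 15 then falls. Length 6 is optimal.

6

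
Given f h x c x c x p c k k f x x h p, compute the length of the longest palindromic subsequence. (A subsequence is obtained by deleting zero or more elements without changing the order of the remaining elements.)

Using dp[i][j] = 2 + dp[i+1][j−1] if the ends match, else max(dp[i+1][j], dp[i][j−1]):
dp[1][16] = 9. A witness is hxxcpcxxh at positions 2,3,5,6,8,9,13,14,15.

9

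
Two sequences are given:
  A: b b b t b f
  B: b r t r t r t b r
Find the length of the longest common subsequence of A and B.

Backtracking the LCS table gives one alignment: b (A1,B1) → t (A4,B7) → b (A5,B8).
So the longest common subsequence has length 3.

3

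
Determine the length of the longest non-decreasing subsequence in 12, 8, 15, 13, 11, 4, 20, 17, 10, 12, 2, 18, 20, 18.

Let dp[i] be the longest non-decreasing subsequence ending at position i. Then dp = [1, 1, 2, 2, 2, 1, 3, 3, 2, 3, 1, 4, 5, 5].
The maximum is 5; one witness is 12, 15, 17, 18, 20 at positions 1,3,8,12,13.

5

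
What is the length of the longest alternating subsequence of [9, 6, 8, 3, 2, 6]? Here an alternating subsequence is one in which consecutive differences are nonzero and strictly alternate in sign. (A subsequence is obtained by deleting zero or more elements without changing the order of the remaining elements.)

A longest alternating subsequence is 9, 6, 8, 3, 6 (positions 1,2,3,4,6); its 4 consecutive differences strictly alternate in sign, and length 5 is optimal.

5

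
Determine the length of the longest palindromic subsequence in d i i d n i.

One longest palindromic subsequence is diid (positions 1,2,3,4); it reads the same forward and backward, and the interval DP gives dp[1][6] = 4.

4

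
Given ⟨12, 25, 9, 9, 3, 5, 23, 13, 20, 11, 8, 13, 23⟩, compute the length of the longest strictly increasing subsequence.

5

One longest increasing subsequence is 3, 5, 13, 20, 23 (positions 5,6,8,9,13), of length 5; no longer one exists.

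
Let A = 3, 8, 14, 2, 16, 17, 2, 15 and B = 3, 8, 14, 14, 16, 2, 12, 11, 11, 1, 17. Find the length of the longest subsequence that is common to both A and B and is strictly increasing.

A longest common strictly increasing subsequence is 3, 8, 14, 16, 17 (length 5); it appears in order in both A and B, and no longer such subsequence exists.

5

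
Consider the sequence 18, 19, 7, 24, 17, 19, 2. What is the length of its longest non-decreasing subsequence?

Scanning left to right, the best length ending at each element is: 18→1, 19→2, 7→1, 24→3, 17→2, 19→3, 2→1.
So the longest non-decreasing subsequence has length 3, e.g. 18, 19, 24.

3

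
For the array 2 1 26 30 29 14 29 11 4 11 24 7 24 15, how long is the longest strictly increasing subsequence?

4

Scanning left to right, the best length ending at each element is: 2→1, 1→1, 26→2, 30→3, 29→3, 14→2, 29→3, 11→2, 4→2, 11→3, 24→4, 7→3, 24→4, 15→4.
So the longest increasing subsequence has length 4, e.g. 2, 4, 11, 24.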